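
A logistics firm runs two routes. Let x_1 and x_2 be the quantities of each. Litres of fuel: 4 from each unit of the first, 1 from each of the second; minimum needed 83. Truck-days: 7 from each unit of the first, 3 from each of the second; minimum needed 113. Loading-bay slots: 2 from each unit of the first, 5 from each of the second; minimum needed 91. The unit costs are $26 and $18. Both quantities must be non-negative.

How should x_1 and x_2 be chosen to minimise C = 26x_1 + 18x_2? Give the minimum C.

The feasible region is unbounded (it extends along (0, 1), (1, 0)), but C strictly increases along every unbounded feasible direction, so there is no improving ray and the minimum is attained at a vertex.

x_1 = 18, x_2 = 11, minimum C = 666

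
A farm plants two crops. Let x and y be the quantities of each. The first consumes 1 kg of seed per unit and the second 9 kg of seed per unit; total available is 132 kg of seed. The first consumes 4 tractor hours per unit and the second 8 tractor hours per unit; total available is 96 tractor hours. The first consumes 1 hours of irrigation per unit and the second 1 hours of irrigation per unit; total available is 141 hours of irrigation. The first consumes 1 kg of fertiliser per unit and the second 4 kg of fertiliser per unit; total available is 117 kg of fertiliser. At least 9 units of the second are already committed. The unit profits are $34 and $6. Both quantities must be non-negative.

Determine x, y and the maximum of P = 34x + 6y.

Corner points and P = 34x + 6y:
  (0, 12) → P = 72
  (0, 9) → P = 54
  (6, 9) → P = 258

x = 6, y = 9, maximum P = 258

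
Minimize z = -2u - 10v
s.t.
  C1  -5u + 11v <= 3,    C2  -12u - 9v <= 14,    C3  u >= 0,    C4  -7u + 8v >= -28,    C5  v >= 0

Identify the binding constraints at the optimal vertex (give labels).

C1 and C4

Feasible corners and z = -2u - 10v:
  (0, 3/11) → z = -30/11
  (332/37, 161/37) → z = -2274/37
  (0, 0) → z = 0
  (4, 0) → z = -8

The minimum is at (332/37, 161/37). Substituting into each constraint, equality holds for C1 and C4; the remaining constraints have slack.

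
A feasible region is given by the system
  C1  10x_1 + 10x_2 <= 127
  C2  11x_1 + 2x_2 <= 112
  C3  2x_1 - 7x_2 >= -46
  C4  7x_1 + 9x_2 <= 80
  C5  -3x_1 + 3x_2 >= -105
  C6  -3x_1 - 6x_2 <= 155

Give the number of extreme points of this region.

5

Of the 15 pairwise boundary intersections, those satisfying every inequality are:
  (848/85, 96/85)
  (14, -21)
  (146/67, 482/67)
  (-1361/33, -172/33)
  (55/9, -260/9)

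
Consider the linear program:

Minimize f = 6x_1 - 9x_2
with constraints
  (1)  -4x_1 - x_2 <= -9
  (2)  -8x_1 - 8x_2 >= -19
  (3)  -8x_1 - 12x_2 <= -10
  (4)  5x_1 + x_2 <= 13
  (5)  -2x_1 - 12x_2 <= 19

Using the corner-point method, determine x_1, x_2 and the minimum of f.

Extreme points and f = 6x_1 - 9x_2:
  (53/24, 1/6) → f = 47/4
  (49/20, -4/5) → f = 219/10
  (85/32, -9/32) → f = 591/32
  (73/26, -27/26) → f = 681/26

At the optimal vertex, -4x_1 - x_2 = -9 and -8x_1 - 8x_2 = -19.
Solving simultaneously gives x_1 = 53/24, x_2 = 1/6.

x_1 = 53/24, x_2 = 1/6, minimum f = 47/4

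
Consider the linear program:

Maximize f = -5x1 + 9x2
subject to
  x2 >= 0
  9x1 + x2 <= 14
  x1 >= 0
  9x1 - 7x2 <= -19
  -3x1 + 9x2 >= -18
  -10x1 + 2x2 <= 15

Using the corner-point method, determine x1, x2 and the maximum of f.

x1 = 13/28, x2 = 275/28, maximum f = 1205/14

Corner points and f = -5x1 + 9x2:
  (79/72, 33/8) → f = 1139/36
  (13/28, 275/28) → f = 1205/14
  (0, 19/7) → f = 171/7
  (0, 15/2) → f = 135/2

The optimum lies where 9x1 + x2 = 14 and -10x1 + 2x2 = 15.
Solving simultaneously gives x1 = 13/28, x2 = 275/28.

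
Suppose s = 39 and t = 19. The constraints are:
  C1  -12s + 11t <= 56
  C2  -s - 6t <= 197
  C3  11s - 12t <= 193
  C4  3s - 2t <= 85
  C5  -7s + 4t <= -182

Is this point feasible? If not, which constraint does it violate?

Constraint C3: 11s - 12t = 201, which is not ≤ 193. All other constraints are satisfied.

not feasible — violates C3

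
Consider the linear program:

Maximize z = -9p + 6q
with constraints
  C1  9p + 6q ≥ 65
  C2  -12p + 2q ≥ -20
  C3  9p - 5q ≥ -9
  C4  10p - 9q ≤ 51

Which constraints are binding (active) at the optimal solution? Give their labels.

C2 and C3

Feasible corners and z = -9p + 6q:
  (25/9, 20/3) → z = 15
  (271/99, 74/11) → z = 173/11
  (59/21, 48/7) → z = 111/7

The maximum is at (59/21, 48/7). Substituting into each constraint, equality holds for C2 and C3; the remaining constraints have slack.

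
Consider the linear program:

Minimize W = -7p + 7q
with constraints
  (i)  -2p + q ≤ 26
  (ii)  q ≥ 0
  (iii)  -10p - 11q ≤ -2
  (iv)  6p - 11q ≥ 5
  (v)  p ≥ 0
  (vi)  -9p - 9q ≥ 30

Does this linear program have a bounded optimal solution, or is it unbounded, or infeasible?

The boundaries q = 0 and 6p - 11q = 5 meet at (5/6, 0), but that point violates -9p - 9q ≥ 30. Every candidate vertex is excluded by some other constraint, so the feasible region is empty.

infeasible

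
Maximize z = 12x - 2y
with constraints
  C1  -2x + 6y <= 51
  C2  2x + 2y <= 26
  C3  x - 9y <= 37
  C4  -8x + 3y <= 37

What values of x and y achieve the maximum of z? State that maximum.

Corner points and z = 12x - 2y:
  (27/8, 77/8) → z = 85/4
  (-23/14, 167/21) → z = -748/21
  (77/5, -12/5) → z = 948/5
  (-148/23, -111/23) → z = -1554/23

The optimum lies where 2x + 2y = 26 and x - 9y = 37.
Solving simultaneously gives x = 77/5, y = -12/5.

x = 77/5, y = -12/5, maximum z = 948/5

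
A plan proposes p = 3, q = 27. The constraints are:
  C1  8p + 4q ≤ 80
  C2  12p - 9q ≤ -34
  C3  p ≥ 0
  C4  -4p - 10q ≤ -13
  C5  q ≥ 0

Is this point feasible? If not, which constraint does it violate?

not feasible — violates C1

Constraint C1: 8p + 4q = 132, which is not ≤ 80. All other constraints are satisfied.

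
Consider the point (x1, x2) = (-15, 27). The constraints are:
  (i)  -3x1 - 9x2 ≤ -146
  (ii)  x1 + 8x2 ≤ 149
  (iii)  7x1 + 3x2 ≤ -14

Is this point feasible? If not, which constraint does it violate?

Constraint (ii): x1 + 8x2 = 201, which is not ≤ 149. All other constraints are satisfied.

not feasible — violates (ii)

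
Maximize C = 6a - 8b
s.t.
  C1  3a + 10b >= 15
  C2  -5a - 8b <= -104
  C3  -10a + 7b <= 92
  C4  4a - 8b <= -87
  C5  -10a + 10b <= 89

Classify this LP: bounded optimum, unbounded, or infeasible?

unbounded

From the feasible point (79/20, 257/20), moving in the direction (8, 4) keeps every constraint satisfied while C increases without bound.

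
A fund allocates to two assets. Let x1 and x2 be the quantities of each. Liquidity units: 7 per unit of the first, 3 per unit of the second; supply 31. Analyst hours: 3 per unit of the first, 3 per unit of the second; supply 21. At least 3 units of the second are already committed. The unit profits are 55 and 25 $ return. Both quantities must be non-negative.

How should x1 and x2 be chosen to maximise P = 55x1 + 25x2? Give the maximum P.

x1 = 5/2, x2 = 9/2, maximum P = 250

Extreme points and P = 55x1 + 25x2:
  (0, 7) → P = 175
  (0, 3) → P = 75
  (5/2, 9/2) → P = 250
  (22/7, 3) → P = 1735/7

At the optimal vertex, 7x1 + 3x2 = 31 and 3x1 + 3x2 = 21.
Solving simultaneously gives x1 = 5/2, x2 = 9/2.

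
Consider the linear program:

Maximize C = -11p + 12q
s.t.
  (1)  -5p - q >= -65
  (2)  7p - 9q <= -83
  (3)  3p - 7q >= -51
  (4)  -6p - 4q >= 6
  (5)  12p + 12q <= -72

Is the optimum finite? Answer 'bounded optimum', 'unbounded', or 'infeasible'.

unbounded

From the feasible point (-137/16, 41/16), moving in the direction (-7, -3) keeps every constraint satisfied while C increases without bound.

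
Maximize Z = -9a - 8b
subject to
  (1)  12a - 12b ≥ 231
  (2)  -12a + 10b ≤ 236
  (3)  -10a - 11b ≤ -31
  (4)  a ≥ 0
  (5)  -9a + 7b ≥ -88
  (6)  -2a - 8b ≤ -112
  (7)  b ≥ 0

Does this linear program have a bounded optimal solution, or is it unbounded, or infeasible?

The boundaries 12a - 12b = 231 and -2a - 8b = -112 meet at (133/5, 147/20), but that point violates -9a + 7b ≥ -88. Every candidate vertex is excluded by some other constraint, so the feasible region is empty.

infeasible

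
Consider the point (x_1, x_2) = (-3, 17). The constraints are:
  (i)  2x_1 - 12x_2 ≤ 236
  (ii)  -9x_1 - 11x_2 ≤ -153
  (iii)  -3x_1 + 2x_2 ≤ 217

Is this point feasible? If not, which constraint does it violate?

(i): -210 ≤ 236 ✓
(ii): -160 ≤ -153 ✓
(iii): 43 ≤ 217 ✓

feasible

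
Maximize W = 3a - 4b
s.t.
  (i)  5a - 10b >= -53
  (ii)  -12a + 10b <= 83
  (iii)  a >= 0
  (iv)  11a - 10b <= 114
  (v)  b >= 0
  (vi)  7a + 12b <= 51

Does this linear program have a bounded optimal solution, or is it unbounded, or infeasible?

bounded optimum

Corner points and W = 3a - 4b:
  (0, 0) → W = 0
  (0, 17/4) → W = -17
  (51/7, 0) → W = 153/7
The feasible region has finitely many vertices and no improving ray; the maximum is 153/7 at (51/7, 0).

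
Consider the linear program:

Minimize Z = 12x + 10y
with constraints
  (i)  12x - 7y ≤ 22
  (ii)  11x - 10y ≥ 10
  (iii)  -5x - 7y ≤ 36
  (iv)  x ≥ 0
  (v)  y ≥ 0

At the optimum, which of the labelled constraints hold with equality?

(ii) and (v)

Corner points and Z = 12x + 10y:
  (150/43, 122/43) → Z = 3020/43
  (11/6, 0) → Z = 22
  (10/11, 0) → Z = 120/11

The minimum is at (10/11, 0). Substituting into each constraint, equality holds for (ii) and (v); the remaining constraints have slack.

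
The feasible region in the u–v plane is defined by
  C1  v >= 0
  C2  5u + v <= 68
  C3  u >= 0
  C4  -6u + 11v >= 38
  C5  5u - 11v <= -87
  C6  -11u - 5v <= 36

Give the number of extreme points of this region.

Intersecting each pair of boundary lines and keeping only the points that satisfy every inequality leaves:
  (0, 68)
  (661/60, 155/12)
  (0, 87/11)

3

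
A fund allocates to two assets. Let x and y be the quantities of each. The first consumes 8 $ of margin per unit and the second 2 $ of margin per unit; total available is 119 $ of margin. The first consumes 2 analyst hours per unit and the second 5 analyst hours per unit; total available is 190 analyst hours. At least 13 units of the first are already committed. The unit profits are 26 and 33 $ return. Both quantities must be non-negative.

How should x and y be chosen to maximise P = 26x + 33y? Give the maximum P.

x = 13, y = 15/2, maximum P = 1171/2

At the optimal vertex, 8x + 2y = 119 and x = 13.
Solving simultaneously gives x = 13, y = 15/2.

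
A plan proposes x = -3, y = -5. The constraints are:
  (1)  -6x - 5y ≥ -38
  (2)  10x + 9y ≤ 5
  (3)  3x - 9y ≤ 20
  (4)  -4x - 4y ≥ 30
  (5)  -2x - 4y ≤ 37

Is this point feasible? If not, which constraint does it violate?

Constraint (3): 3x - 9y = 36, which is not ≤ 20. All other constraints are satisfied.

not feasible — violates (3)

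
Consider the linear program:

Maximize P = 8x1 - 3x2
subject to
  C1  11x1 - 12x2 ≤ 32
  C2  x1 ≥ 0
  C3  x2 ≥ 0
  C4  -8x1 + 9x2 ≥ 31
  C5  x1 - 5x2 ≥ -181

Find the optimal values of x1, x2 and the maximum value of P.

Extreme points and P = 8x1 - 3x2:
  (0, 31/9) → P = -31/3
  (0, 181/5) → P = -543/5
  (1474/31, 1417/31) → P = 7541/31

The optimum lies where -8x1 + 9x2 = 31 and x1 - 5x2 = -181.
Solving simultaneously gives x1 = 1474/31, x2 = 1417/31.

x1 = 1474/31, x2 = 1417/31, maximum P = 7541/31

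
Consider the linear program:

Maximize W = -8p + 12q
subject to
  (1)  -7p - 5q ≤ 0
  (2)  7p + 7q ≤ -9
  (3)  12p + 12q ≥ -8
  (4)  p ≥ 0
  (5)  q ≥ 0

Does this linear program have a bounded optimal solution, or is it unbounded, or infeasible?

Constraints 7p + 7q ≤ -9 and 12p + 12q ≥ -8 have parallel boundaries but demand opposite sides — no point can satisfy both, so the region is empty.

infeasible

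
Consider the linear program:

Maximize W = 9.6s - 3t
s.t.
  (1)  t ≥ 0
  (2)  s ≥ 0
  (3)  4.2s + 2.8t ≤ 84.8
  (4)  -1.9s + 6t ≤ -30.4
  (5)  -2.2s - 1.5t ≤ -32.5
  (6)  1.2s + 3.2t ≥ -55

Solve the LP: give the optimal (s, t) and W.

The optimum lies where t = 0 and 4.2s + 2.8t = 84.8.
Solving simultaneously gives s = 424/21, t = 0.

s = 424/21, t = 0, maximum W = 6784/35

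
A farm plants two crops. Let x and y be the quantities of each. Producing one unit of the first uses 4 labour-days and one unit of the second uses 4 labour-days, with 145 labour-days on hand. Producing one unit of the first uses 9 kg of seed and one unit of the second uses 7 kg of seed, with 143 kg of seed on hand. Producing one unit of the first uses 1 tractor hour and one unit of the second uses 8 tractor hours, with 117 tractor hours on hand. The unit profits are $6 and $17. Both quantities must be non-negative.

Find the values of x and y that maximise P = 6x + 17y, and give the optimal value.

Vertices and P = 6x + 17y:
  (0, 0) → P = 0
  (0, 117/8) → P = 1989/8
  (143/9, 0) → P = 286/3
  (5, 14) → P = 268

The optimum lies where 9x + 7y = 143 and x + 8y = 117.
Solving simultaneously gives x = 5, y = 14.

x = 5, y = 14, maximum P = 268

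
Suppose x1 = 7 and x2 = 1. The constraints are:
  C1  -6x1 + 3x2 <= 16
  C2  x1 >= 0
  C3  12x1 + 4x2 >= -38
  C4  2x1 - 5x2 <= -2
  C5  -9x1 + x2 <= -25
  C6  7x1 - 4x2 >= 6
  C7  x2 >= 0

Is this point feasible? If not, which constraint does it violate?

Constraint C4: 2x1 - 5x2 = 9, which is not ≤ -2. All other constraints are satisfied.

not feasible — violates C4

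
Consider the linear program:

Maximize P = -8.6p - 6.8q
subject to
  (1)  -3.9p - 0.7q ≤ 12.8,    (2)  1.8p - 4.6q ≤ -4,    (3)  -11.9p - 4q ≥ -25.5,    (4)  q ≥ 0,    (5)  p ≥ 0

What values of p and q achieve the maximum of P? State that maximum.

p = 0, q = 20/23, maximum P = -136/23

Feasible corners and P = -8.6p - 6.8q:
  (5065/3097, 4675/3097) → P = -75349/3097
  (0, 20/23) → P = -136/23
  (0, 51/8) → P = -867/20

The binding constraints are 1.8p - 4.6q = -4 and p = 0.
Solving simultaneously gives p = 0, q = 20/23.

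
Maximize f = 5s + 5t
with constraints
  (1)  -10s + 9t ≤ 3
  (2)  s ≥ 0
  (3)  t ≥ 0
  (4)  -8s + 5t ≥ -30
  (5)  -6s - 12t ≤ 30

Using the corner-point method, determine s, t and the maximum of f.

s = 285/22, t = 162/11, maximum f = 3045/22

Corner points and f = 5s + 5t:
  (0, 1/3) → f = 5/3
  (285/22, 162/11) → f = 3045/22
  (0, 0) → f = 0
  (15/4, 0) → f = 75/4

The optimum lies where -10s + 9t = 3 and -8s + 5t = -30.
Solving simultaneously gives s = 285/22, t = 162/11.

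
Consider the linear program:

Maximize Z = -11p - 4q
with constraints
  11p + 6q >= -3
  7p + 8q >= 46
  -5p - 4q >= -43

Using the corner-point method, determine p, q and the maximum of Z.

p = -135/7, q = 244/7, maximum Z = 509/7

Vertices and Z = -11p - 4q:
  (-150/23, 527/46) → Z = 596/23
  (-135/7, 244/7) → Z = 509/7
  (40/3, -71/12) → Z = -123

The binding constraints are 11p + 6q = -3 and -5p - 4q = -43.
Solving simultaneously gives p = -135/7, q = 244/7.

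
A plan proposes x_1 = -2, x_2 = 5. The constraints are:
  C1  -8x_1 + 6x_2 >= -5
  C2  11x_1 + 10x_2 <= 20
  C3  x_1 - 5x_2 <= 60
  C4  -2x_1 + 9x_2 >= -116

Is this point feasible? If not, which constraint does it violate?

Constraint C2: 11x_1 + 10x_2 = 28, which is not ≤ 20. All other constraints are satisfied.

not feasible — violates C2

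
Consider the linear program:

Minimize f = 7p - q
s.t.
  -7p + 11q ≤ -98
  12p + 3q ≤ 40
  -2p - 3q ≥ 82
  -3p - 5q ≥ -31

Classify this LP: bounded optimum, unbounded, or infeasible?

From the feasible point (-608/43, -770/43), moving in the direction (-11, -7) keeps every constraint satisfied while f decreases without bound.

unbounded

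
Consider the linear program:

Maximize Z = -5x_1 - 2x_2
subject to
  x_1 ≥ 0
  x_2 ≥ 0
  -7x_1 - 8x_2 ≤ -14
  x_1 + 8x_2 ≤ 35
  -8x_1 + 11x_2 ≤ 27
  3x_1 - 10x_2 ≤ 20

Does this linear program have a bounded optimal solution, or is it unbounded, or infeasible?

bounded optimum

Corner points and Z = -5x_1 - 2x_2:
  (0, 7/4) → Z = -7/2
  (0, 27/11) → Z = -54/11
  (2, 0) → Z = -10
  (20/3, 0) → Z = -100/3
  (169/75, 307/75) → Z = -1459/75
  (15, 5/2) → Z = -80
The feasible region has finitely many vertices and no improving ray; the maximum is -7/2 at (0, 7/4).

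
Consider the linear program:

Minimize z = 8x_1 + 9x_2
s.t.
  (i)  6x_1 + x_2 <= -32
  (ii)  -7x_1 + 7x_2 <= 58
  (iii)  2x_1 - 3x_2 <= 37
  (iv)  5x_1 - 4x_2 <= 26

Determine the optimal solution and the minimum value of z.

x_1 = -433/7, x_2 = -375/7, minimum z = -977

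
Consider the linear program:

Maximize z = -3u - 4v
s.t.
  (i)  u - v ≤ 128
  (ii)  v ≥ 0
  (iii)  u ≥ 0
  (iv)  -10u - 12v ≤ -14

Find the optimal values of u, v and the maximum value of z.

u = 7/5, v = 0, maximum z = -21/5

Vertices and z = -3u - 4v:
  (128, 0) → z = -384
  (7/5, 0) → z = -21/5
  (0, 7/6) → z = -14/3
The feasible region is unbounded (it extends along (0, 1), (1, 1)), but z strictly decreases along every unbounded feasible direction, so there is no improving ray and the maximum is attained at a vertex.

The binding constraints are v = 0 and -10u - 12v = -14.
Solving simultaneously gives u = 7/5, v = 0.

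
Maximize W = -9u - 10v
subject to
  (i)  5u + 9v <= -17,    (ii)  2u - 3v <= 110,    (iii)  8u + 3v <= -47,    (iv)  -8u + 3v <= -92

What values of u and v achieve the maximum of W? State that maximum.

Extreme points and W = -9u - 10v:
  (63/10, -487/15) → W = 8039/30
  (-3, -116/3) → W = 1241/3
  (45/16, -139/6) → W = 9905/48

The optimum lies where 2u - 3v = 110 and -8u + 3v = -92.
Solving simultaneously gives u = -3, v = -116/3.

u = -3, v = -116/3, maximum W = 1241/3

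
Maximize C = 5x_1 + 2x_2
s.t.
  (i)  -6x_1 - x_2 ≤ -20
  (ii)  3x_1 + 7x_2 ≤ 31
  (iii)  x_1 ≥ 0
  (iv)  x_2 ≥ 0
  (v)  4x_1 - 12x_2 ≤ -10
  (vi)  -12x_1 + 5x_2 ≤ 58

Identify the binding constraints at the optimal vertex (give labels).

(ii) and (v)

Vertices and C = 5x_1 + 2x_2:
  (109/39, 42/13) → C = 797/39
  (115/38, 35/19) → C = 715/38
  (151/32, 77/32) → C = 909/32

The maximum is at (151/32, 77/32). Substituting into each constraint, equality holds for (ii) and (v); the remaining constraints have slack.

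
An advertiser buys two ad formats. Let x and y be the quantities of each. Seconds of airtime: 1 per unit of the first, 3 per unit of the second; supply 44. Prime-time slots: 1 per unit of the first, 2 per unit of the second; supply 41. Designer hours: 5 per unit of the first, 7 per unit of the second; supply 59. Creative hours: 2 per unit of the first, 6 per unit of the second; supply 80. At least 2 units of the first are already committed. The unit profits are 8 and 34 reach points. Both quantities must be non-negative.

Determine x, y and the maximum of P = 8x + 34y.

x = 2, y = 7, maximum P = 254

Corner points and P = 8x + 34y:
  (59/5, 0) → P = 472/5
  (2, 0) → P = 16
  (2, 7) → P = 254

The optimum lies where 5x + 7y = 59 and x = 2.
Solving simultaneously gives x = 2, y = 7.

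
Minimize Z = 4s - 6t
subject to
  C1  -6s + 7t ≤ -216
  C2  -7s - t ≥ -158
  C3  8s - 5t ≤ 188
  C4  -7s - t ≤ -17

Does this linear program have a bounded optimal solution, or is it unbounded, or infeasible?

bounded optimum

Feasible corners and Z = 4s - 6t:
  (118/13, -300/13) → Z = 2272/13
  (67/11, -282/11) → Z = 1960/11
  (273/43, -1180/43) → Z = 8172/43
The feasible region has finitely many vertices and no improving ray; the minimum is 2272/13 at (118/13, -300/13).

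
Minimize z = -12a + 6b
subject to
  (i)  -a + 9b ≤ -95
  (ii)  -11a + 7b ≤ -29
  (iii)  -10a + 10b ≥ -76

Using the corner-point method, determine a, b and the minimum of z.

a = -133/40, b = -437/40, minimum z = -513/20

Vertices and z = -12a + 6b:
  (-101/23, -254/23) → z = -312/23
  (-133/40, -437/40) → z = -513/20
  (-121/20, -273/20) → z = -93/10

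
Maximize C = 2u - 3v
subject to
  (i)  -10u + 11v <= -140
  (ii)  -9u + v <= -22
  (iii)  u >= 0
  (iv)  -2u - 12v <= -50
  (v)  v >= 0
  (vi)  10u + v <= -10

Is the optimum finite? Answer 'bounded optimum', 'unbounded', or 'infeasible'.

infeasible

The boundaries -10u + 11v = -140 and -2u - 12v = -50 meet at (1115/71, 110/71), but that point violates 10u + v ≤ -10. Every candidate vertex is excluded by some other constraint, so the feasible region is empty.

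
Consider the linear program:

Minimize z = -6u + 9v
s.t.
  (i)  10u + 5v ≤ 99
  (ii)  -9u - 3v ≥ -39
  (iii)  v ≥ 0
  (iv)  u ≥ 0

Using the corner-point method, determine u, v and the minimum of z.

u = 13/3, v = 0, minimum z = -26

Extreme points and z = -6u + 9v:
  (13/3, 0) → z = -26
  (0, 13) → z = 117
  (0, 0) → z = 0

The optimum lies where -9u - 3v = -39 and v = 0.
Solving simultaneously gives u = 13/3, v = 0.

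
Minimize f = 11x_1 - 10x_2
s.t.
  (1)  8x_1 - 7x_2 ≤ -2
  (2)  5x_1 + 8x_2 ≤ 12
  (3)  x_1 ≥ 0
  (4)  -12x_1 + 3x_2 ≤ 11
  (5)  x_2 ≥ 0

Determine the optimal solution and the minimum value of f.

x_1 = 0, x_2 = 3/2, minimum f = -15

Extreme points and f = 11x_1 - 10x_2:
  (68/99, 106/99) → f = -104/33
  (0, 2/7) → f = -20/7
  (0, 3/2) → f = -15

The binding constraints are 5x_1 + 8x_2 = 12 and x_1 = 0.
Solving simultaneously gives x_1 = 0, x_2 = 3/2.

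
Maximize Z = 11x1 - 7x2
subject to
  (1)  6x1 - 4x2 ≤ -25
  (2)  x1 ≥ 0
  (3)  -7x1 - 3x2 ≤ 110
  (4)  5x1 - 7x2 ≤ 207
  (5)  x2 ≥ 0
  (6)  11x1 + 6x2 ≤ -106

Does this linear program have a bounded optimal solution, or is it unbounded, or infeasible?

The boundaries 6x1 - 4x2 = -25 and x1 = 0 meet at (0, 25/4), but that point violates 11x1 + 6x2 ≤ -106. Every candidate vertex is excluded by some other constraint, so the feasible region is empty.

infeasible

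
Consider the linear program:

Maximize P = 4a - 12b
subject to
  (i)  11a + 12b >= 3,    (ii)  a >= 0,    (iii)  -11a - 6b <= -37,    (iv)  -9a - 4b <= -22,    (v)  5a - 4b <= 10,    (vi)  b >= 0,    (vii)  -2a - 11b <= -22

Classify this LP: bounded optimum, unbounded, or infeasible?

bounded optimum

Vertices and P = 4a - 12b:
  (0, 37/6) → P = -74
  (275/109, 168/109) → P = -916/109
  (22/7, 10/7) → P = -32/7
The feasible region has finitely many vertices and no improving ray; the maximum is -32/7 at (22/7, 10/7).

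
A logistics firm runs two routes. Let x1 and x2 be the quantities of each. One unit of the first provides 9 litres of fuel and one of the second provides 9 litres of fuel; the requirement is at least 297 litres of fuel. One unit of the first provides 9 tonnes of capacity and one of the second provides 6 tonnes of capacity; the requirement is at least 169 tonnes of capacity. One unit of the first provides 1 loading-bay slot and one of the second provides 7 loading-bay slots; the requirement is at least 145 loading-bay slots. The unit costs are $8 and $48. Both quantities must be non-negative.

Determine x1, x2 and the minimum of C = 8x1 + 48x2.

x1 = 43/3, x2 = 56/3, minimum C = 3032/3

Corner points and C = 8x1 + 48x2:
  (0, 33) → C = 1584
  (145, 0) → C = 1160
  (43/3, 56/3) → C = 3032/3
The feasible region is unbounded (it extends along (0, 1), (1, 0)), but C strictly increases along every unbounded feasible direction, so there is no improving ray and the minimum is attained at a vertex.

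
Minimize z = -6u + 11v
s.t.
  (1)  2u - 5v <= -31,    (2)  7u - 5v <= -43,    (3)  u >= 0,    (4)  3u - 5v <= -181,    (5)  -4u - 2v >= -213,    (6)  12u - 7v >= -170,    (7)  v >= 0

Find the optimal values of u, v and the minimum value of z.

u = 139/13, v = 554/13, minimum z = 5260/13

Extreme points and z = -6u + 11v:
  (703/26, 1363/26) → z = 10775/26
  (139/13, 554/13) → z = 5260/13
  (1151/52, 809/13) → z = 14345/26

The optimum lies where 3u - 5v = -181 and 12u - 7v = -170.
Solving simultaneously gives u = 139/13, v = 554/13.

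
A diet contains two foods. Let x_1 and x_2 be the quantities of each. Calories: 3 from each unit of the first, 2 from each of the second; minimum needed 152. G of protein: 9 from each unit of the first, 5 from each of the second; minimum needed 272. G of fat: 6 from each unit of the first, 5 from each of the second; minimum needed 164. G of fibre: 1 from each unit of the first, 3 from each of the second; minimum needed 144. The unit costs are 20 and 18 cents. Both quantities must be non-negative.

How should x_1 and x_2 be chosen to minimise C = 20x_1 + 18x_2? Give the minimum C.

x_1 = 24, x_2 = 40, minimum C = 1200

Extreme points and C = 20x_1 + 18x_2:
  (0, 76) → C = 1368
  (144, 0) → C = 2880
  (24, 40) → C = 1200
The feasible region is unbounded (it extends along (0, 1), (1, 0)), but C strictly increases along every unbounded feasible direction, so there is no improving ray and the minimum is attained at a vertex.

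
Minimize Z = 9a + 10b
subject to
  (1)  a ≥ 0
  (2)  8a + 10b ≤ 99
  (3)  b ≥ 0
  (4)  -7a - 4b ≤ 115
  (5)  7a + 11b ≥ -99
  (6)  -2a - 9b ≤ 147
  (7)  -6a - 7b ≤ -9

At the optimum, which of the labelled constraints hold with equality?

Corner points and Z = 9a + 10b:
  (0, 99/10) → Z = 99
  (0, 9/7) → Z = 90/7
  (99/8, 0) → Z = 891/8
  (3/2, 0) → Z = 27/2

The minimum is at (0, 9/7). Substituting into each constraint, equality holds for (1) and (7); the remaining constraints have slack.

(1) and (7)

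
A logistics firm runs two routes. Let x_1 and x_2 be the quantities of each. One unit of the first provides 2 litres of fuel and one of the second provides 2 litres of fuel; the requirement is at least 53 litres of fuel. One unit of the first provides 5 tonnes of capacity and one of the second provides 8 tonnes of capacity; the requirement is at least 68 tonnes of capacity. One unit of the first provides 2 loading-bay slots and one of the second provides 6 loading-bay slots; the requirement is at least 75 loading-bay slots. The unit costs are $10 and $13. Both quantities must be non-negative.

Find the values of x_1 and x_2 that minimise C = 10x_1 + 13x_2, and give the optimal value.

x_1 = 21, x_2 = 11/2, minimum C = 563/2

The feasible region is unbounded (it extends along (0, 1), (1, 0)), but C strictly increases along every unbounded feasible direction, so there is no improving ray and the minimum is attained at a vertex.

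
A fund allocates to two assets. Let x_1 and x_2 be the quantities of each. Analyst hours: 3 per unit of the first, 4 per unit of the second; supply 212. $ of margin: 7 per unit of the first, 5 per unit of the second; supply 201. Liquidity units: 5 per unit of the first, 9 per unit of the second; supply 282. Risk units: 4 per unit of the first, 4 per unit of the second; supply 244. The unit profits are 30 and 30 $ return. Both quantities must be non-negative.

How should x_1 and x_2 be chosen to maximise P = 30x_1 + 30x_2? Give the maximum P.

x_1 = 21/2, x_2 = 51/2, maximum P = 1080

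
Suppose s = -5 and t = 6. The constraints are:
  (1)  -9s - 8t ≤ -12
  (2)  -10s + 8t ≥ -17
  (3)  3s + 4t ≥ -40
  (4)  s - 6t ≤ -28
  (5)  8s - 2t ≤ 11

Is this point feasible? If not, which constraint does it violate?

not feasible — violates (1)

Constraint (1): -9s - 8t = -3, which is not ≤ -12. All other constraints are satisfied.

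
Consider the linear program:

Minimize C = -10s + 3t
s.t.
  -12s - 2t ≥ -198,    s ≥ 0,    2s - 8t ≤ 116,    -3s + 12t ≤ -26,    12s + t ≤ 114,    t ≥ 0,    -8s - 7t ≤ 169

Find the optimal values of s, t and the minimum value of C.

Feasible corners and C = -10s + 3t:
  (1394/147, 10/49) → C = -13850/147
  (26/3, 0) → C = -260/3
  (19/2, 0) → C = -95

s = 19/2, t = 0, minimum C = -95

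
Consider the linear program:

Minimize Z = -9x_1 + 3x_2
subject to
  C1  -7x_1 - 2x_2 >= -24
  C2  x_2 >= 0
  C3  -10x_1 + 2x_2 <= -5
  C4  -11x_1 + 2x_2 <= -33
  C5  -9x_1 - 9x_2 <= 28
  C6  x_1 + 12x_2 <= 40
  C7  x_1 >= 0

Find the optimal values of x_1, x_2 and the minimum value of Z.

x_1 = 24/7, x_2 = 0, minimum Z = -216/7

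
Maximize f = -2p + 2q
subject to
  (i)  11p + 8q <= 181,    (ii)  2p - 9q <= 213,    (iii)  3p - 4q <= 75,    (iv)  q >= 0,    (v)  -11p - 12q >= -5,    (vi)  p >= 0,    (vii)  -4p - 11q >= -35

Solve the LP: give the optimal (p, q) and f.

p = 0, q = 5/12, maximum f = 5/6

Feasible corners and f = -2p + 2q:
  (5/11, 0) → f = -10/11
  (0, 0) → f = 0
  (0, 5/12) → f = 5/6

The optimum lies where -11p - 12q = -5 and p = 0.
Solving simultaneously gives p = 0, q = 5/12.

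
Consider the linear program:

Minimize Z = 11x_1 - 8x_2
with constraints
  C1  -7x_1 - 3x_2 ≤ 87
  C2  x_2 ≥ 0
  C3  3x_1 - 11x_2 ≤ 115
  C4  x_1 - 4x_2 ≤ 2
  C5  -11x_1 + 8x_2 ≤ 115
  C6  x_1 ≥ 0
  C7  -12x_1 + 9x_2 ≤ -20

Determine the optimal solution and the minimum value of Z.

x_1 = 5/3, x_2 = 0, minimum Z = 55/3

Feasible corners and Z = 11x_1 - 8x_2:
  (2, 0) → Z = 22
  (5/3, 0) → Z = 55/3
  (438, 109) → Z = 3946
The feasible region is unbounded (it extends along (11, 3), (3, 4)), but Z strictly increases along every unbounded feasible direction, so there is no improving ray and the minimum is attained at a vertex.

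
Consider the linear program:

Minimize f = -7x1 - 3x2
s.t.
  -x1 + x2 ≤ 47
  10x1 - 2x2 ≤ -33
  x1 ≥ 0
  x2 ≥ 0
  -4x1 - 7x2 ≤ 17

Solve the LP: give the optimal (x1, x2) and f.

Extreme points and f = -7x1 - 3x2:
  (61/8, 437/8) → f = -869/4
  (0, 47) → f = -141
  (0, 33/2) → f = -99/2

At the optimal vertex, -x1 + x2 = 47 and 10x1 - 2x2 = -33.
Solving simultaneously gives x1 = 61/8, x2 = 437/8.

x1 = 61/8, x2 = 437/8, minimum f = -869/4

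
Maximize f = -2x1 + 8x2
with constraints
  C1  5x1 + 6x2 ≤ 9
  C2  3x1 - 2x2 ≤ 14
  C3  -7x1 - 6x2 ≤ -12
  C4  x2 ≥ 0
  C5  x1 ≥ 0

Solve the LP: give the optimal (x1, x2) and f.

x1 = 3/2, x2 = 1/4, maximum f = -1

Vertices and f = -2x1 + 8x2:
  (3/2, 1/4) → f = -1
  (9/5, 0) → f = -18/5
  (12/7, 0) → f = -24/7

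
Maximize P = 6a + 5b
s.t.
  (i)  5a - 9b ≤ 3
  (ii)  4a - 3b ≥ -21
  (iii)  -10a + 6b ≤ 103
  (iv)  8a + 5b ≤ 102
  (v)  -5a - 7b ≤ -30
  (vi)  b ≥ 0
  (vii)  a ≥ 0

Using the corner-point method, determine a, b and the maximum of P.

a = 201/44, b = 144/11, maximum P = 2043/22

Extreme points and P = 6a + 5b:
  (933/97, 486/97) → P = 8028/97
  (291/80, 27/16) → P = 2421/80
  (201/44, 144/11) → P = 2043/22
  (0, 7) → P = 35
  (0, 30/7) → P = 150/7

The optimum lies where 4a - 3b = -21 and 8a + 5b = 102.
Solving simultaneously gives a = 201/44, b = 144/11.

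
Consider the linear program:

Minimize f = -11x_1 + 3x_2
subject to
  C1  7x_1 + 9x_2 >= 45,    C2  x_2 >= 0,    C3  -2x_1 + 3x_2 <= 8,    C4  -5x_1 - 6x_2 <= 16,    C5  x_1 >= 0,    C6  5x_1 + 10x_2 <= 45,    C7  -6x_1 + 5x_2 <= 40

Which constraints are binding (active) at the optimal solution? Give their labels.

C2 and C6

Vertices and f = -11x_1 + 3x_2:
  (45/7, 0) → f = -495/7
  (9/5, 18/5) → f = -9
  (9, 0) → f = -99

The minimum is at (9, 0). Substituting into each constraint, equality holds for C2 and C6; the remaining constraints have slack.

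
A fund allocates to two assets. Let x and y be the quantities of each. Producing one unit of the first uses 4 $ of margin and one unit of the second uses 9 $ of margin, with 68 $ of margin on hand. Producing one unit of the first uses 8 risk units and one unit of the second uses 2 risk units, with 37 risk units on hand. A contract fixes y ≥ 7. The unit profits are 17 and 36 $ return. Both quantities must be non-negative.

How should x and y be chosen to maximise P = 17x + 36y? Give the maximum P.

The optimum lies where 4x + 9y = 68 and y = 7.
Solving simultaneously gives x = 5/4, y = 7.

x = 5/4, y = 7, maximum P = 1093/4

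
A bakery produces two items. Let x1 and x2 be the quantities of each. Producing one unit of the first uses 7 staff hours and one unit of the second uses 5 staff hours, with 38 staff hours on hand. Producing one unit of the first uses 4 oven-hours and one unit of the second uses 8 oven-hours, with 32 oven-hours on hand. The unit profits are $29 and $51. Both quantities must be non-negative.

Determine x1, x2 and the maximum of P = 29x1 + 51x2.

x1 = 4, x2 = 2, maximum P = 218

Corner points and P = 29x1 + 51x2:
  (0, 0) → P = 0
  (0, 4) → P = 204
  (38/7, 0) → P = 1102/7
  (4, 2) → P = 218

The optimum lies where 7x1 + 5x2 = 38 and 4x1 + 8x2 = 32.
Solving simultaneously gives x1 = 4, x2 = 2.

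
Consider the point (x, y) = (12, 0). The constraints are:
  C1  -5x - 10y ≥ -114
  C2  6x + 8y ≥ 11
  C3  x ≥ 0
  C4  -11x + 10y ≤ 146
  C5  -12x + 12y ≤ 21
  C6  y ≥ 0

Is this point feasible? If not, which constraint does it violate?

C1: -60 ≥ -114 ✓
C2: 72 ≥ 11 ✓
C3: 12 ≥ 0 ✓
C4: -132 ≤ 146 ✓
C5: -144 ≤ 21 ✓
C6: 0 ≥ 0 ✓

feasible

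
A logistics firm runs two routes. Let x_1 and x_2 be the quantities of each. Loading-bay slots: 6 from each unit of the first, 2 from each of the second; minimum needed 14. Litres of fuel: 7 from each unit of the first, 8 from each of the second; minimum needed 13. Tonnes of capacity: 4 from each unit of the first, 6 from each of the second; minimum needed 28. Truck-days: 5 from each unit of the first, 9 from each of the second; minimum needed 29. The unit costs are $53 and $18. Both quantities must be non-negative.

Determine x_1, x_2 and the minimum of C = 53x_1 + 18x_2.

Extreme points and C = 53x_1 + 18x_2:
  (0, 7) → C = 126
  (7, 0) → C = 371
  (1, 4) → C = 125
The feasible region is unbounded (it extends along (0, 1), (1, 0)), but C strictly increases along every unbounded feasible direction, so there is no improving ray and the minimum is attained at a vertex.

x_1 = 1, x_2 = 4, minimum C = 125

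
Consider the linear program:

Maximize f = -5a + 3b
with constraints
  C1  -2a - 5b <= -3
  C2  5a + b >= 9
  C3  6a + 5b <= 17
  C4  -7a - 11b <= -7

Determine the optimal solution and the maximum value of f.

Vertices and f = -5a + 3b:
  (42/23, -3/23) → f = -219/23
  (7/2, -4/5) → f = -199/10
  (28/19, 31/19) → f = -47/19

The optimum lies where 5a + b = 9 and 6a + 5b = 17.
Solving simultaneously gives a = 28/19, b = 31/19.

a = 28/19, b = 31/19, maximum f = -47/19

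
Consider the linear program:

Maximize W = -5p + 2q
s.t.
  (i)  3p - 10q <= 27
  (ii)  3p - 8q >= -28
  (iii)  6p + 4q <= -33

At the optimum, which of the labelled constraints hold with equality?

Extreme points and W = -5p + 2q:
  (-248/3, -55/2) → W = 1075/3
  (-37/12, -29/8) → W = 49/6
  (-94/15, 23/20) → W = 1009/30

The maximum is at (-248/3, -55/2). Substituting into each constraint, equality holds for (i) and (ii); the remaining constraints have slack.

(i) and (ii)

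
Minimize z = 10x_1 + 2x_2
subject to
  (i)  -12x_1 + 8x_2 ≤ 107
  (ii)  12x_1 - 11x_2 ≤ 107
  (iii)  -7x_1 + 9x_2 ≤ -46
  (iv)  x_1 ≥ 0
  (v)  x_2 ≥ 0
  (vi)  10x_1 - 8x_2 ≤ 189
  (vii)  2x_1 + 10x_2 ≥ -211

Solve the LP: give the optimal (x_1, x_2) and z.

x_1 = 46/7, x_2 = 0, minimum z = 460/7

The optimum lies where -7x_1 + 9x_2 = -46 and x_2 = 0.
Solving simultaneously gives x_1 = 46/7, x_2 = 0.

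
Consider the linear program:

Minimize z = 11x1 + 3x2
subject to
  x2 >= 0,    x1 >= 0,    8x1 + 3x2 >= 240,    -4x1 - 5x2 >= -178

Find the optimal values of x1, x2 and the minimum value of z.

x1 = 333/14, x2 = 116/7, minimum z = 4359/14

Extreme points and z = 11x1 + 3x2:
  (30, 0) → z = 330
  (89/2, 0) → z = 979/2
  (333/14, 116/7) → z = 4359/14

The optimum lies where 8x1 + 3x2 = 240 and -4x1 - 5x2 = -178.
Solving simultaneously gives x1 = 333/14, x2 = 116/7.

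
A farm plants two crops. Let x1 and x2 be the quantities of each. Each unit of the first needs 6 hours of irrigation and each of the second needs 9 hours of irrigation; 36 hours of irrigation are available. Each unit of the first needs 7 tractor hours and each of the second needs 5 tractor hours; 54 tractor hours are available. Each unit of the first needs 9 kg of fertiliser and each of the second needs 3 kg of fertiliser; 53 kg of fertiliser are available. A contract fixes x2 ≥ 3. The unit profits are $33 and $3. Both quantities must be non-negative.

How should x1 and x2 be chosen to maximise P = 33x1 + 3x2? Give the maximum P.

At the optimal vertex, 6x1 + 9x2 = 36 and x2 = 3.
Solving simultaneously gives x1 = 3/2, x2 = 3.

x1 = 3/2, x2 = 3, maximum P = 117/2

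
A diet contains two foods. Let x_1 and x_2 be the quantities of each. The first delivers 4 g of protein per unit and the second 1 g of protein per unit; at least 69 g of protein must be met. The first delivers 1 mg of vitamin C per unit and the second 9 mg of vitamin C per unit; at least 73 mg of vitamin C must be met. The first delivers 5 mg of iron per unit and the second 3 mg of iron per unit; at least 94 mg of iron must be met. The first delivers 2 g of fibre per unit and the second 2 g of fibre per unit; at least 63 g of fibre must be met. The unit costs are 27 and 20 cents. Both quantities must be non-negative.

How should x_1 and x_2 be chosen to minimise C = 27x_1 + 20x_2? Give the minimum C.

x_1 = 25/2, x_2 = 19, minimum C = 1435/2

Extreme points and C = 27x_1 + 20x_2:
  (0, 69) → C = 1380
  (73, 0) → C = 1971
  (25/2, 19) → C = 1435/2
  (421/16, 83/16) → C = 13027/16
The feasible region is unbounded (it extends along (0, 1), (1, 0)), but C strictly increases along every unbounded feasible direction, so there is no improving ray and the minimum is attained at a vertex.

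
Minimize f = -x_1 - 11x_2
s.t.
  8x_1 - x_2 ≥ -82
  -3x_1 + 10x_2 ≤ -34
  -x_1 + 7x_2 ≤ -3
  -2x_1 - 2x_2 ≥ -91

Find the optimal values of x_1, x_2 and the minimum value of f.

The feasible region is unbounded (it extends along (1, -1), (-1, -8)), but f strictly increases along every unbounded feasible direction, so there is no improving ray and the minimum is attained at a vertex.

At the optimal vertex, -x_1 + 7x_2 = -3 and -2x_1 - 2x_2 = -91.
Solving simultaneously gives x_1 = 643/16, x_2 = 85/16.

x_1 = 643/16, x_2 = 85/16, minimum f = -789/8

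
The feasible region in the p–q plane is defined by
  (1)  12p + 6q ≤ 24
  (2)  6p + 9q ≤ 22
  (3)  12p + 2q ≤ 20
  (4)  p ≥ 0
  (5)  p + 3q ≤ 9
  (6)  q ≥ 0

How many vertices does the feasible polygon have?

The feasible vertices (each the meet of two boundaries and inside every other half-plane) are:
  (7/6, 5/3)
  (3/2, 1)
  (0, 22/9)
  (5/3, 0)
  (0, 0)

5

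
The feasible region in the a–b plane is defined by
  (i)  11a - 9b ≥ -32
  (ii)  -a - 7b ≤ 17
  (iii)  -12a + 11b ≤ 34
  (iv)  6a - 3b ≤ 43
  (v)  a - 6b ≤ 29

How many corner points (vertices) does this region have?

Intersecting each pair of boundary lines and keeping only the points that satisfy every inequality leaves:
  (-377/86, -155/86)
  (-46/13, -10/13)
  (50/9, -29/9)
  (115/6, 24)

4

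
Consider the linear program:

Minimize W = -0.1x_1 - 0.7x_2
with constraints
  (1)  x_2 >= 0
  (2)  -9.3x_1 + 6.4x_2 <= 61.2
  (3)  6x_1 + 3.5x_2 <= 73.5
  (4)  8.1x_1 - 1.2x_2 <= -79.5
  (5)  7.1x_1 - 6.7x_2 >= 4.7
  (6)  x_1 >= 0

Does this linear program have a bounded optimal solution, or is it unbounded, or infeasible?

The boundaries x_2 = 0 and 6x_1 + 3.5x_2 = 73.5 meet at (12.25, 0), but that point violates 8.1x_1 - 1.2x_2 ≤ -79.5. Every candidate vertex is excluded by some other constraint, so the feasible region is empty.

infeasible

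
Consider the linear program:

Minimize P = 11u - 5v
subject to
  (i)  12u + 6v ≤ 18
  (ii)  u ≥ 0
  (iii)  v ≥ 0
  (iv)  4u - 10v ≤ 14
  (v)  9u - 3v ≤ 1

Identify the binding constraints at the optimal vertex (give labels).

(i) and (ii)

Vertices and P = 11u - 5v:
  (0, 3) → P = -15
  (2/3, 5/3) → P = -1
  (0, 0) → P = 0
  (1/9, 0) → P = 11/9

The minimum is at (0, 3). Substituting into each constraint, equality holds for (i) and (ii); the remaining constraints have slack.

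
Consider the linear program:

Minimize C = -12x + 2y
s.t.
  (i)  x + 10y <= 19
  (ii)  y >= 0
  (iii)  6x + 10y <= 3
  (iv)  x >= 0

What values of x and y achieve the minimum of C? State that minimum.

x = 1/2, y = 0, minimum C = -6

Vertices and C = -12x + 2y:
  (1/2, 0) → C = -6
  (0, 0) → C = 0
  (0, 3/10) → C = 3/5

The binding constraints are y = 0 and 6x + 10y = 3.
Solving simultaneously gives x = 1/2, y = 0.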